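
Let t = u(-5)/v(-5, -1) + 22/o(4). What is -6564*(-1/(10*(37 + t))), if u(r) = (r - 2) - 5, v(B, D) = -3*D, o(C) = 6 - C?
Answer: 1641/110 ≈ 14.918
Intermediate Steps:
u(r) = -7 + r (u(r) = (-2 + r) - 5 = -7 + r)
t = 7 (t = (-7 - 5)/((-3*(-1))) + 22/(6 - 1*4) = -12/3 + 22/(6 - 4) = -12*1/3 + 22/2 = -4 + 22*(1/2) = -4 + 11 = 7)
-6564*(-1/(10*(37 + t))) = -6564*(-1/(10*(37 + 7))) = -6564/((-10*44)) = -6564/(-440) = -6564*(-1/440) = 1641/110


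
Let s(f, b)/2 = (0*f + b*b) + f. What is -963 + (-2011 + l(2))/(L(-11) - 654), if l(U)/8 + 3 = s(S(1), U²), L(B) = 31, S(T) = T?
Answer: -598186/623 ≈ -960.17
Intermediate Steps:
s(f, b) = 2*f + 2*b² (s(f, b) = 2*((0*f + b*b) + f) = 2*((0 + b²) + f) = 2*(b² + f) = 2*(f + b²) = 2*f + 2*b²)
l(U) = -8 + 16*U⁴ (l(U) = -24 + 8*(2*1 + 2*(U²)²) = -24 + 8*(2 + 2*U⁴) = -24 + (16 + 16*U⁴) = -8 + 16*U⁴)
-963 + (-2011 + l(2))/(L(-11) - 654) = -963 + (-2011 + (-8 + 16*2⁴))/(31 - 654) = -963 + (-2011 + (-8 + 16*16))/(-623) = -963 + (-2011 + (-8 + 256))*(-1/623) = -963 + (-2011 + 248)*(-1/623) = -963 - 1763*(-1/623) = -963 + 1763/623 = -598186/623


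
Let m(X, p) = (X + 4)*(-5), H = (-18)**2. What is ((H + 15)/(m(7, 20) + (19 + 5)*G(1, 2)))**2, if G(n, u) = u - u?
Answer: 114921/3025 ≈ 37.990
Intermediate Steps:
G(n, u) = 0
H = 324
m(X, p) = -20 - 5*X (m(X, p) = (4 + X)*(-5) = -20 - 5*X)
((H + 15)/(m(7, 20) + (19 + 5)*G(1, 2)))**2 = ((324 + 15)/((-20 - 5*7) + (19 + 5)*0))**2 = (339/((-20 - 35) + 24*0))**2 = (339/(-55 + 0))**2 = (339/(-55))**2 = (339*(-1/55))**2 = (-339/55)**2 = 114921/3025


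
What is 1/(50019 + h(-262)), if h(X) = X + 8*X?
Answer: 1/47661 ≈ 2.0982e-5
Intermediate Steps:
h(X) = 9*X
1/(50019 + h(-262)) = 1/(50019 + 9*(-262)) = 1/(50019 - 2358) = 1/47661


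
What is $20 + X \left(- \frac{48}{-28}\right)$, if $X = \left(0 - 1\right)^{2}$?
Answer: $\frac{152}{7} \approx 21.714$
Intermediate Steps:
$X = 1$ ($X = \left(-1\right)^{2} = 1$)
$20 + X \left(- \frac{48}{-28}\right) = 20 + 1 \left(- \frac{48}{-28}\right) = 20 + 1 \left(\left(-48\right) \left(- \frac{1}{28}\right)\right) = 20 + 1 \cdot \frac{12}{7} = 20 + \frac{12}{7} = \frac{152}{7}$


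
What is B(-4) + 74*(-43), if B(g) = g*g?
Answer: -3166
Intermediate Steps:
B(g) = g²
B(-4) + 74*(-43) = (-4)² + 74*(-43) = 16 - 3182 = -3166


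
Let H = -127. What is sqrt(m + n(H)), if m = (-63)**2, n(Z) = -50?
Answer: sqrt(3919) ≈ 62.602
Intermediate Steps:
m = 3969
sqrt(m + n(H)) = sqrt(3969 - 50) = sqrt(3919)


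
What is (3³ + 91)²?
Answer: 13924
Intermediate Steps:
(3³ + 91)² = (27 + 91)² = 118² = 13924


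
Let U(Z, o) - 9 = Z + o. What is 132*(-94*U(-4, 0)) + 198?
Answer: -61842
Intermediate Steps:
U(Z, o) = 9 + Z + o (U(Z, o) = 9 + (Z + o) = 9 + Z + o)
132*(-94*U(-4, 0)) + 198 = 132*(-94*(9 - 4 + 0)) + 198 = 132*(-94*5) + 198 = 132*(-470) + 198 = -62040 + 198 = -61842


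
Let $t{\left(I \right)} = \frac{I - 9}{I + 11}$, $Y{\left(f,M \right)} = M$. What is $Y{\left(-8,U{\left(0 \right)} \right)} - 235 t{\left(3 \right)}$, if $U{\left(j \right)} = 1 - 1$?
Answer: $\frac{705}{7} \approx 100.71$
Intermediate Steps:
$U{\left(j \right)} = 0$
$t{\left(I \right)} = \frac{-9 + I}{11 + I}$
$Y{\left(-8,U{\left(0 \right)} \right)} - 235 t{\left(3 \right)} = 0 - 235 \frac{-9 + 3}{11 + 3} = 0 - 235 \cdot \frac{1}{14} \left(-6\right) = 0 - - \frac{705}{7} = 0 + \frac{705}{7} = \frac{705}{7}$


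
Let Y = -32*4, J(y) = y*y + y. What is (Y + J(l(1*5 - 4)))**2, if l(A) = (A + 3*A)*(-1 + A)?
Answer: 16384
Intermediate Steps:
l(A) = 4*A*(-1 + A) (l(A) = (4*A)*(-1 + A) = 4*A*(-1 + A))
J(y) = y + y**2 (J(y) = y**2 + y = y + y**2)
Y = -128
(Y + J(l(1*5 - 4)))**2 = (-128 + (4*(1*5 - 4)*(-1 + (1*5 - 4)))*(1 + 4*(1*5 - 4)*(-1 + (1*5 - 4))))**2 = (-128 + (4*(5 - 4)*(-1 + (5 - 4)))*(1 + 4*(5 - 4)*(-1 + (5 - 4))))**2 = (-128 + (4*1*(-1 + 1))*(1 + 4*1*(-1 + 1)))**2 = (-128 + (4*1*0)*(1 + 4*1*0))**2 = (-128 + 0*(1 + 0))**2 = (-128 + 0*1)**2 = (-128 + 0)**2 = (-128)**2 = 16384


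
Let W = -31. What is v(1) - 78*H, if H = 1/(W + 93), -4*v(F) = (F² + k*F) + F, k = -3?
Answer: -125/124 ≈ -1.0081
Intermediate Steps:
v(F) = F/2 - F²/4 (v(F) = -((F² - 3*F) + F)/4 = -(F² - 2*F)/4 = F/2 - F²/4)
H = 1/62 (H = 1/(-31 + 93) = 1/62 ≈ 0.016129)
v(1) - 78*H = (¼)*1*(2 - 1*1) - 78*1/62 = (¼)*1*(2 - 1) - 39/31 = (¼)*1*1 - 39/31 = ¼ - 39/31 = -125/124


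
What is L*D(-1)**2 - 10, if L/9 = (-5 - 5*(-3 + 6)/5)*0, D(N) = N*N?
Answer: -10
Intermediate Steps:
D(N) = N**2
L = 0 (L = 9*((-5 - 5*(-3 + 6)/5)*0) = 9*((-5 - 5*3*(1/5))*0) = 9*((-5 - 15*1/5)*0) = 9*((-5 - 3)*0) = 9*(-8*0) = 9*0 = 0)
L*D(-1)**2 - 10 = 0*((-1)**2)**2 - 10 = 0*1**2 - 10 = 0*1 - 10 = 0 - 10 = -10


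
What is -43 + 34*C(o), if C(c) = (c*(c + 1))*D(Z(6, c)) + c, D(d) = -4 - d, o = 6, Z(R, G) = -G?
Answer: 3017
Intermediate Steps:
C(c) = c + c*(1 + c)*(-4 + c) (C(c) = (c*(c + 1))*(-4 - (-1)*c) + c = (c*(1 + c))*(-4 + c) + c = c*(1 + c)*(-4 + c) + c = c + c*(1 + c)*(-4 + c))
-43 + 34*C(o) = -43 + 34*(6*(-3 + 6 + 6*(-4 + 6))) = -43 + 34*(6*(-3 + 6 + 6*2)) = -43 + 34*(6*(-3 + 6 + 12)) = -43 + 34*(6*15) = -43 + 34*90 = -43 + 3060 = 3017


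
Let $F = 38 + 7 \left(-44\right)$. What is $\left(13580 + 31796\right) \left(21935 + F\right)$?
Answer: $983071040$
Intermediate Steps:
$F = -270$ ($F = 38 - 308 = -270$)
$\left(13580 + 31796\right) \left(21935 + F\right) = \left(13580 + 31796\right) \left(21935 - 270\right) = 45376 \cdot 21665 = 983071040$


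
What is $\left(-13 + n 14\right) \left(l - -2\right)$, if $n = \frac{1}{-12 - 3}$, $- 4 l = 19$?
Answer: $\frac{2299}{60} \approx 38.317$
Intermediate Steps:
$l = - \frac{19}{4}$ ($l = \left(- \frac{1}{4}\right) 19 = - \frac{19}{4} \approx -4.75$)
$n = - \frac{1}{15}$ ($n = \frac{1}{-15} = - \frac{1}{15} \approx -0.066667$)
$\left(-13 + n 14\right) \left(l - -2\right) = \left(-13 - \frac{14}{15}\right) \left(- \frac{19}{4} - -2\right) = \left(-13 - \frac{14}{15}\right) \left(- \frac{19}{4} + 2\right) = \left(- \frac{209}{15}\right) \left(- \frac{11}{4}\right) = \frac{2299}{60}$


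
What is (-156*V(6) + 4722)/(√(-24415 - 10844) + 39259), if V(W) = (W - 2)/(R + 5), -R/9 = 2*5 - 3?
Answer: 538829775/4469782586 - 13725*I*√35259/4469782586 ≈ 0.12055 - 0.00057658*I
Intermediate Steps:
R = -63 (R = -9*(2*5 - 3) = -9*(10 - 3) = -9*7 = -63)
V(W) = 1/29 - W/58 (V(W) = (W - 2)/(-63 + 5) = (-2 + W)/(-58) = (-2 + W)*(-1/58) = 1/29 - W/58)
(-156*V(6) + 4722)/(√(-24415 - 10844) + 39259) = (-156*(1/29 - 1/58*6) + 4722)/(√(-24415 - 10844) + 39259) = (-156*(1/29 - 3/29) + 4722)/(√(-35259) + 39259) = (-156*(-2/29) + 4722)/(I*√35259 + 39259) = (312/29 + 4722)/(39259 + I*√35259) = 137250/(29*(39259 + I*√35259))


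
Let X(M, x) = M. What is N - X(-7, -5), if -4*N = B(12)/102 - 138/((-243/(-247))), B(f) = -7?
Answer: 463609/11016 ≈ 42.085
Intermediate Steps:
N = 386497/11016 (N = -(-7/102 - 138/((-243/(-247))))/4 = -(-7*1/102 - 138/((-243*(-1/247))))/4 = -(-7/102 - 138/243/247)/4 = -(-7/102 - 138*247/243)/4 = -(-7/102 - 11362/81)/4 = -1/4*(-386497/2754) = 386497/11016 ≈ 35.085)
N - X(-7, -5) = 386497/11016 - 1*(-7) = 386497/11016 + 7 = 463609/11016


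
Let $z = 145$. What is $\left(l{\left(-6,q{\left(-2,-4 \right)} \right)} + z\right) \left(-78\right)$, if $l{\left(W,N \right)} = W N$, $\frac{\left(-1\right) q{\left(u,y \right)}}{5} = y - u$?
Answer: $-6630$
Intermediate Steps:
$q{\left(u,y \right)} = - 5 y + 5 u$ ($q{\left(u,y \right)} = - 5 \left(y - u\right) = - 5 y + 5 u$)
$l{\left(W,N \right)} = N W$
$\left(l{\left(-6,q{\left(-2,-4 \right)} \right)} + z\right) \left(-78\right) = \left(\left(\left(-5\right) \left(-4\right) + 5 \left(-2\right)\right) \left(-6\right) + 145\right) \left(-78\right) = \left(\left(20 - 10\right) \left(-6\right) + 145\right) \left(-78\right) = \left(10 \left(-6\right) + 145\right) \left(-78\right) = \left(-60 + 145\right) \left(-78\right) = 85 \left(-78\right) = -6630$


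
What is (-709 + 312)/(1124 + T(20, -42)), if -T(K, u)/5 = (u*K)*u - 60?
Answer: 397/174976 ≈ 0.0022689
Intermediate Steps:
T(K, u) = 300 - 5*K*u**2 (T(K, u) = -5*((u*K)*u - 60) = -5*((K*u)*u - 60) = -5*(K*u**2 - 60) = -5*(-60 + K*u**2) = 300 - 5*K*u**2)
(-709 + 312)/(1124 + T(20, -42)) = (-709 + 312)/(1124 + (300 - 5*20*(-42)**2)) = -397/(1124 + (300 - 5*20*1764)) = -397/(1124 + (300 - 176400)) = -397/(1124 - 176100) = -397/(-174976) = -397*(-1/174976) = 397/174976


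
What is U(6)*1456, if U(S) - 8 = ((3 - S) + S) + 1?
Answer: 17472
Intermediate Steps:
U(S) = 12 (U(S) = 8 + (((3 - S) + S) + 1) = 8 + (3 + 1) = 8 + 4 = 12)
U(6)*1456 = 12*1456 = 17472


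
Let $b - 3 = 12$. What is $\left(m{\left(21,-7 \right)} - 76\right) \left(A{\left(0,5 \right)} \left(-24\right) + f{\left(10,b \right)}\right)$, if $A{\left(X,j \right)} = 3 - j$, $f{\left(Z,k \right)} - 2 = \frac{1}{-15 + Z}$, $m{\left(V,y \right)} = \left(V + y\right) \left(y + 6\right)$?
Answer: $-4482$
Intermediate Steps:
$b = 15$ ($b = 3 + 12 = 15$)
$m{\left(V,y \right)} = \left(6 + y\right) \left(V + y\right)$ ($m{\left(V,y \right)} = \left(V + y\right) \left(6 + y\right) = \left(6 + y\right) \left(V + y\right)$)
$f{\left(Z,k \right)} = 2 + \frac{1}{-15 + Z}$
$\left(m{\left(21,-7 \right)} - 76\right) \left(A{\left(0,5 \right)} \left(-24\right) + f{\left(10,b \right)}\right) = \left(\left(\left(-7\right)^{2} + 6 \cdot 21 + 6 \left(-7\right) + 21 \left(-7\right)\right) - 76\right) \left(\left(3 - 5\right) \left(-24\right) + \frac{-29 + 2 \cdot 10}{-15 + 10}\right) = \left(\left(49 + 126 - 42 - 147\right) - 76\right) \left(\left(3 - 5\right) \left(-24\right) + \frac{-29 + 20}{-5}\right) = \left(-14 - 76\right) \left(\left(-2\right) \left(-24\right) - - \frac{9}{5}\right) = - 90 \left(48 + \frac{9}{5}\right) = \left(-90\right) \frac{249}{5} = -4482$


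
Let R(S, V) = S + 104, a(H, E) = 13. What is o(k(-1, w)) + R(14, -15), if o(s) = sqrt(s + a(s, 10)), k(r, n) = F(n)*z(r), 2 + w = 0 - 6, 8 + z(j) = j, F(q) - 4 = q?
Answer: 125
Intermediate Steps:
F(q) = 4 + q
z(j) = -8 + j
R(S, V) = 104 + S
w = -8 (w = -2 + (0 - 6) = -2 - 6 = -8)
k(r, n) = (-8 + r)*(4 + n) (k(r, n) = (4 + n)*(-8 + r) = (-8 + r)*(4 + n))
o(s) = sqrt(13 + s) (o(s) = sqrt(s + 13) = sqrt(13 + s))
o(k(-1, w)) + R(14, -15) = sqrt(13 + (-8 - 1)*(4 - 8)) + (104 + 14) = sqrt(13 - 9*(-4)) + 118 = sqrt(13 + 36) + 118 = sqrt(49) + 118 = 7 + 118 = 125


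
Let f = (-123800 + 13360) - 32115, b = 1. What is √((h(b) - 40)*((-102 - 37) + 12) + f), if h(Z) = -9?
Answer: 6*I*√3787 ≈ 369.23*I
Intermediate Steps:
f = -142555 (f = -110440 - 32115 = -142555)
√((h(b) - 40)*((-102 - 37) + 12) + f) = √((-9 - 40)*((-102 - 37) + 12) - 142555) = √(-49*(-139 + 12) - 142555) = √(-49*(-127) - 142555) = √(6223 - 142555) = √(-136332) = 6*I*√3787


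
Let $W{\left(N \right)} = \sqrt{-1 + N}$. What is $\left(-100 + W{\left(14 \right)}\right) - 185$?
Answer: $-285 + \sqrt{13} \approx -281.39$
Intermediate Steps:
$\left(-100 + W{\left(14 \right)}\right) - 185 = \left(-100 + \sqrt{-1 + 14}\right) - 185 = \left(-100 + \sqrt{13}\right) - 185 = -285 + \sqrt{13}$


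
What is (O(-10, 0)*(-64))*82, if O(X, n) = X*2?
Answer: 104960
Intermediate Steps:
O(X, n) = 2*X
(O(-10, 0)*(-64))*82 = ((2*(-10))*(-64))*82 = -20*(-64)*82 = 1280*82 = 104960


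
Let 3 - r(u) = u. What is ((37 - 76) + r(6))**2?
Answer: 1764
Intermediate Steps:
r(u) = 3 - u
((37 - 76) + r(6))**2 = ((37 - 76) + (3 - 1*6))**2 = (-39 + (3 - 6))**2 = (-39 - 3)**2 = (-42)**2 = 1764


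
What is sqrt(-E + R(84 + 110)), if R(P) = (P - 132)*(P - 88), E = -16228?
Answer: 20*sqrt(57) ≈ 151.00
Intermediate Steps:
R(P) = (-132 + P)*(-88 + P)
sqrt(-E + R(84 + 110)) = sqrt(-1*(-16228) + (11616 + (84 + 110)**2 - 220*(84 + 110))) = sqrt(16228 + (11616 + 194**2 - 220*194)) = sqrt(16228 + (11616 + 37636 - 42680)) = sqrt(16228 + 6572) = sqrt(22800) = 20*sqrt(57)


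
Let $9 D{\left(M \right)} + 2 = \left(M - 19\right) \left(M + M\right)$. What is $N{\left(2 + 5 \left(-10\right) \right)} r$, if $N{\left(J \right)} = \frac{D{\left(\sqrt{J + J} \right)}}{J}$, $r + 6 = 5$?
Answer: $- \frac{97}{216} - \frac{19 i \sqrt{6}}{54} \approx -0.44907 - 0.86186 i$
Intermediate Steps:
$r = -1$ ($r = -6 + 5 = -1$)
$D{\left(M \right)} = - \frac{2}{9} + \frac{2 M \left(-19 + M\right)}{9}$ ($D{\left(M \right)} = - \frac{2}{9} + \frac{\left(M - 19\right) \left(M + M\right)}{9} = - \frac{2}{9} + \frac{\left(-19 + M\right) 2 M}{9} = - \frac{2}{9} + \frac{2 M \left(-19 + M\right)}{9}$)
$N{\left(J \right)} = \frac{- \frac{2}{9} + \frac{4 J}{9} - \frac{38 \sqrt{2} \sqrt{J}}{9}}{J}$ ($N{\left(J \right)} = \frac{- \frac{2}{9} - \frac{38 \sqrt{J + J}}{9} + \frac{2 \left(\sqrt{J + J}\right)^{2}}{9}}{J} = \frac{- \frac{2}{9} - \frac{38 \sqrt{2 J}}{9} + \frac{2 \left(\sqrt{2 J}\right)^{2}}{9}}{J} = \frac{- \frac{2}{9} - \frac{38 \sqrt{2} \sqrt{J}}{9} + \frac{2 \left(\sqrt{2} \sqrt{J}\right)^{2}}{9}}{J} = \frac{- \frac{2}{9} - \frac{38 \sqrt{2} \sqrt{J}}{9} + \frac{2 \cdot 2 J}{9}}{J} = \frac{- \frac{2}{9} - \frac{38 \sqrt{2} \sqrt{J}}{9} + \frac{4 J}{9}}{J} = \frac{- \frac{2}{9} + \frac{4 J}{9} - \frac{38 \sqrt{2} \sqrt{J}}{9}}{J}$)
$N{\left(2 + 5 \left(-10\right) \right)} r = \frac{2 \left(-1 + 2 \left(2 + 5 \left(-10\right)\right) - 19 \sqrt{2} \sqrt{2 + 5 \left(-10\right)}\right)}{9 \left(2 + 5 \left(-10\right)\right)} \left(-1\right) = \frac{2 \left(-1 + 2 \left(2 - 50\right) - 19 \sqrt{2} \sqrt{2 - 50}\right)}{9 \left(2 - 50\right)} \left(-1\right) = \frac{2 \left(-1 + 2 \left(-48\right) - 19 \sqrt{2} \sqrt{-48}\right)}{9 \left(-48\right)} \left(-1\right) = \frac{2}{9} \left(- \frac{1}{48}\right) \left(-1 - 96 - 19 \sqrt{2} \cdot 4 i \sqrt{3}\right) \left(-1\right) = \frac{2}{9} \left(- \frac{1}{48}\right) \left(-1 - 96 - 76 i \sqrt{6}\right) \left(-1\right) = \frac{2}{9} \left(- \frac{1}{48}\right) \left(-97 - 76 i \sqrt{6}\right) \left(-1\right) = \left(\frac{97}{216} + \frac{19 i \sqrt{6}}{54}\right) \left(-1\right) = - \frac{97}{216} - \frac{19 i \sqrt{6}}{54}$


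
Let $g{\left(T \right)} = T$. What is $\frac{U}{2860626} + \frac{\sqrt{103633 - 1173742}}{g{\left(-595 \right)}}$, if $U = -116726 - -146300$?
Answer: $\frac{4929}{476771} - \frac{3 i \sqrt{118901}}{595} \approx 0.010338 - 1.7386 i$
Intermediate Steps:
$U = 29574$ ($U = -116726 + \left(-430 + 146730\right) = -116726 + 146300 = 29574$)
$\frac{U}{2860626} + \frac{\sqrt{103633 - 1173742}}{g{\left(-595 \right)}} = \frac{29574}{2860626} + \frac{\sqrt{103633 - 1173742}}{-595} = 29574 \cdot \frac{1}{2860626} + \sqrt{-1070109} \left(- \frac{1}{595}\right) = \frac{4929}{476771} + 3 i \sqrt{118901} \left(- \frac{1}{595}\right) = \frac{4929}{476771} - \frac{3 i \sqrt{118901}}{595}$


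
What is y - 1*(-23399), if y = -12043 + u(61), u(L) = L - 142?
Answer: 11275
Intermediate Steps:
u(L) = -142 + L
y = -12124 (y = -12043 + (-142 + 61) = -12043 - 81 = -12124)
y - 1*(-23399) = -12124 - 1*(-23399) = -12124 + 23399 = 11275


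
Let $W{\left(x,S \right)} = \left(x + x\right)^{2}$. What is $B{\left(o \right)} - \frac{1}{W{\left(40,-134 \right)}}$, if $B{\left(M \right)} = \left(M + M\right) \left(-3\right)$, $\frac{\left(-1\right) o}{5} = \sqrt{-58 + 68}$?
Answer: $- \frac{1}{6400} + 30 \sqrt{10} \approx 94.868$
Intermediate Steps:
$W{\left(x,S \right)} = 4 x^{2}$ ($W{\left(x,S \right)} = \left(2 x\right)^{2} = 4 x^{2}$)
$o = - 5 \sqrt{10}$ ($o = - 5 \sqrt{-58 + 68} = - 5 \sqrt{10} \approx -15.811$)
$B{\left(M \right)} = - 6 M$ ($B{\left(M \right)} = 2 M \left(-3\right) = - 6 M$)
$B{\left(o \right)} - \frac{1}{W{\left(40,-134 \right)}} = - 6 \left(- 5 \sqrt{10}\right) - \frac{1}{4 \cdot 40^{2}} = 30 \sqrt{10} - \frac{1}{4 \cdot 1600} = 30 \sqrt{10} - \frac{1}{6400} = - \frac{1}{6400} + 30 \sqrt{10}$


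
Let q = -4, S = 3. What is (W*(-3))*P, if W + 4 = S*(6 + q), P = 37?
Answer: -222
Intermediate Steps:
W = 2 (W = -4 + 3*(6 - 4) = -4 + 3*2 = -4 + 6 = 2)
(W*(-3))*P = (2*(-3))*37 = -6*37 = -222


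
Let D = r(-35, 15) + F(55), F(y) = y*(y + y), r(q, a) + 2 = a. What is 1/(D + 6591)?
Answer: 1/12654 ≈ 7.9026e-5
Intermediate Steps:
r(q, a) = -2 + a
F(y) = 2*y² (F(y) = y*(2*y) = 2*y²)
D = 6063 (D = (-2 + 15) + 2*55² = 13 + 2*3025 = 13 + 6050 = 6063)
1/(D + 6591) = 1/(6063 + 6591) = 1/12654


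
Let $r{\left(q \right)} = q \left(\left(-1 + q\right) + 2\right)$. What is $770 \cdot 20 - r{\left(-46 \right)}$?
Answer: $13330$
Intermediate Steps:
$r{\left(q \right)} = q \left(1 + q\right)$
$770 \cdot 20 - r{\left(-46 \right)} = 770 \cdot 20 - - 46 \left(1 - 46\right) = 15400 - \left(-46\right) \left(-45\right) = 15400 - 2070 = 13330$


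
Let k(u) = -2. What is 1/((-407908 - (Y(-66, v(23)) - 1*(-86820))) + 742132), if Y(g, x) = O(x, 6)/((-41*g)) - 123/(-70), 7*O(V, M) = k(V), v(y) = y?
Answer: 94710/23431466431 ≈ 4.0420e-6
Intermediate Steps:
O(V, M) = -2/7 (O(V, M) = (⅐)*(-2) = -2/7)
Y(g, x) = 123/70 + 2/(287*g) (Y(g, x) = -2*(-1/(41*g))/7 - 123/(-70) = -(-2)/(287*g) - 123*(-1/70) = 2/(287*g) + 123/70 = 123/70 + 2/(287*g))
1/((-407908 - (Y(-66, v(23)) - 1*(-86820))) + 742132) = 1/((-407908 - ((1/2870)*(20 + 5043*(-66))/(-66) - 1*(-86820))) + 742132) = 1/((-407908 - ((1/2870)*(-1/66)*(20 - 332838) + 86820)) + 742132) = 1/((-407908 - ((1/2870)*(-1/66)*(-332818) + 86820)) + 742132) = 1/((-407908 - (166409/94710 + 86820)) + 742132) = 1/((-407908 - 1*8222888609/94710) + 742132) = 1/((-407908 - 8222888609/94710) + 742132) = 1/(-46855855289/94710 + 742132) = 1/(23431466431/94710) = 94710/23431466431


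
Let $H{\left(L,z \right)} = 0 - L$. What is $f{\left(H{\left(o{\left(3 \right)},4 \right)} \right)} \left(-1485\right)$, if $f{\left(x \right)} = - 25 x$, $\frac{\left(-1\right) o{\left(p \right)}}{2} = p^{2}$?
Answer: $668250$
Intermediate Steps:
$o{\left(p \right)} = - 2 p^{2}$
$H{\left(L,z \right)} = - L$
$f{\left(H{\left(o{\left(3 \right)},4 \right)} \right)} \left(-1485\right) = - 25 \left(- \left(-2\right) 3^{2}\right) \left(-1485\right) = - 25 \left(- \left(-2\right) 9\right) \left(-1485\right) = - 25 \left(\left(-1\right) \left(-18\right)\right) \left(-1485\right) = \left(-25\right) 18 \left(-1485\right) = \left(-450\right) \left(-1485\right) = 668250$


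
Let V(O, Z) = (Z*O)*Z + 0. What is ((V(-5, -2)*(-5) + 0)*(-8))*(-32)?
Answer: 25600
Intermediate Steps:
V(O, Z) = O*Z² (V(O, Z) = (O*Z)*Z + 0 = O*Z² + 0 = O*Z²)
((V(-5, -2)*(-5) + 0)*(-8))*(-32) = ((-5*(-2)²*(-5) + 0)*(-8))*(-32) = ((-5*4*(-5) + 0)*(-8))*(-32) = ((-20*(-5) + 0)*(-8))*(-32) = ((100 + 0)*(-8))*(-32) = (100*(-8))*(-32) = -800*(-32) = 25600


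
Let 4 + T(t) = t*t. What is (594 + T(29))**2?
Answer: 2047761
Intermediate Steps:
T(t) = -4 + t**2 (T(t) = -4 + t*t = -4 + t**2)
(594 + T(29))**2 = (594 + (-4 + 29**2))**2 = (594 + (-4 + 841))**2 = (594 + 837)**2 = 1431**2 = 2047761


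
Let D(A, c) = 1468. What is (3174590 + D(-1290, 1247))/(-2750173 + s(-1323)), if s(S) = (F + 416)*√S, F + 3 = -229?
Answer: -8734708958034/7563496321417 - 12272288112*I*√3/7563496321417 ≈ -1.1549 - 0.0028104*I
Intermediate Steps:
F = -232 (F = -3 - 229 = -232)
s(S) = 184*√S (s(S) = (-232 + 416)*√S = 184*√S)
(3174590 + D(-1290, 1247))/(-2750173 + s(-1323)) = (3174590 + 1468)/(-2750173 + 184*√(-1323)) = 3176058/(-2750173 + 184*(21*I*√3)) = 3176058/(-2750173 + 3864*I*√3)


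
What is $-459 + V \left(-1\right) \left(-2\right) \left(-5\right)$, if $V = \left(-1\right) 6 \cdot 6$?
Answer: $-99$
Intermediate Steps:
$V = -36$ ($V = \left(-6\right) 6 = -36$)
$-459 + V \left(-1\right) \left(-2\right) \left(-5\right) = -459 - 36 \left(-1\right) \left(-2\right) \left(-5\right) = -459 - 36 \cdot 2 \left(-5\right) = -459 - -360 = -459 + 360 = -99$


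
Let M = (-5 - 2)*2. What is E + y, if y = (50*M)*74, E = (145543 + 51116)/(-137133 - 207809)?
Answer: -17868192259/344942 ≈ -51801.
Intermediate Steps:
M = -14 (M = -7*2 = -14)
E = -196659/344942 (E = 196659/(-344942) = 196659*(-1/344942) = -196659/344942 ≈ -0.57012)
y = -51800 (y = (50*(-14))*74 = -700*74 = -51800)
E + y = -196659/344942 - 51800 = -17868192259/344942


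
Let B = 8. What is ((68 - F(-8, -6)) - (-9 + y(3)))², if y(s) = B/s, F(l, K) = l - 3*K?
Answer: 37249/9 ≈ 4138.8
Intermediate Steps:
y(s) = 8/s
((68 - F(-8, -6)) - (-9 + y(3)))² = ((68 - (-8 - 3*(-6))) - (-9 + 8/3))² = ((68 - (-8 + 18)) - (-9 + 8*(⅓)))² = ((68 - 1*10) - (-9 + 8/3))² = ((68 - 10) - 1*(-19/3))² = (58 + 19/3)² = (193/3)² = 37249/9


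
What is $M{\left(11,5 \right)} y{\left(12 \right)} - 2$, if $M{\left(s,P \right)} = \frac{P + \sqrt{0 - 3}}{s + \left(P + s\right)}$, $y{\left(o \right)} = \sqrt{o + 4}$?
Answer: $- \frac{34}{27} + \frac{4 i \sqrt{3}}{27} \approx -1.2593 + 0.2566 i$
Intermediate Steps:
$y{\left(o \right)} = \sqrt{4 + o}$
$M{\left(s,P \right)} = \frac{P + i \sqrt{3}}{P + 2 s}$ ($M{\left(s,P \right)} = \frac{P + \sqrt{-3}}{P + 2 s} = \frac{P + i \sqrt{3}}{P + 2 s}$)
$M{\left(11,5 \right)} y{\left(12 \right)} - 2 = \frac{5 + i \sqrt{3}}{5 + 2 \cdot 11} \sqrt{4 + 12} - 2 = \frac{5 + i \sqrt{3}}{5 + 22} \sqrt{16} - 2 = \frac{5 + i \sqrt{3}}{27} \cdot 4 - 2 = \left(\frac{5}{27} + \frac{i \sqrt{3}}{27}\right) 4 - 2 = \left(\frac{20}{27} + \frac{4 i \sqrt{3}}{27}\right) - 2 = - \frac{34}{27} + \frac{4 i \sqrt{3}}{27}$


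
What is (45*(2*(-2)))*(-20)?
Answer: 3600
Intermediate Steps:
(45*(2*(-2)))*(-20) = (45*(-4))*(-20) = -180*(-20) = 3600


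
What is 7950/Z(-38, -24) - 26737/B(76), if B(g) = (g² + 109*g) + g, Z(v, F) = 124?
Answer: 28373/456 ≈ 62.221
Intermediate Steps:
B(g) = g² + 110*g
7950/Z(-38, -24) - 26737/B(76) = 7950/124 - 26737*1/(76*(110 + 76)) = 7950*(1/124) - 26737/(76*186) = 3975/62 - 26737/14136 = 28373/456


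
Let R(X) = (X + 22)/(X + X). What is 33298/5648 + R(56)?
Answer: 65155/9884 ≈ 6.5920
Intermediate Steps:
R(X) = (22 + X)/(2*X) (R(X) = (22 + X)/((2*X)) = (22 + X)*(1/(2*X)) = (22 + X)/(2*X))
33298/5648 + R(56) = 33298/5648 + (½)*(22 + 56)/56 = 33298*(1/5648) + (½)*(1/56)*78 = 16649/2824 + 39/56 = 65155/9884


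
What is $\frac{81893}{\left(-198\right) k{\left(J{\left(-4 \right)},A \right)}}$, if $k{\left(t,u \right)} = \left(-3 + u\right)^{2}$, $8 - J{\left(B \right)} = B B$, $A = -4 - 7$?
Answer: $- \frac{11699}{5544} \approx -2.1102$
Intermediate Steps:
$A = -11$
$J{\left(B \right)} = 8 - B^{2}$ ($J{\left(B \right)} = 8 - B B = 8 - B^{2}$)
$\frac{81893}{\left(-198\right) k{\left(J{\left(-4 \right)},A \right)}} = \frac{81893}{\left(-198\right) \left(-3 - 11\right)^{2}} = \frac{81893}{\left(-198\right) \left(-14\right)^{2}} = \frac{81893}{\left(-198\right) 196} = \frac{81893}{-38808} = 81893 \left(- \frac{1}{38808}\right) = - \frac{11699}{5544}$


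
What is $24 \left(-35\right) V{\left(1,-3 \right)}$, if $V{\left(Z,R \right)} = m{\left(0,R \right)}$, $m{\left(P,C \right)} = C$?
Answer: $2520$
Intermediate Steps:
$V{\left(Z,R \right)} = R$
$24 \left(-35\right) V{\left(1,-3 \right)} = 24 \left(-35\right) \left(-3\right) = \left(-840\right) \left(-3\right) = 2520$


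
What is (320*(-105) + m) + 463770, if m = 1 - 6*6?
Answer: 430135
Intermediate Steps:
m = -35 (m = 1 - 36 = -35)
(320*(-105) + m) + 463770 = (320*(-105) - 35) + 463770 = (-33600 - 35) + 463770 = -33635 + 463770 = 430135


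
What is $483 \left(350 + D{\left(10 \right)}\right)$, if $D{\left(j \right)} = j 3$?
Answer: $183540$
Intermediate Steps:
$D{\left(j \right)} = 3 j$
$483 \left(350 + D{\left(10 \right)}\right) = 483 \left(350 + 3 \cdot 10\right) = 483 \left(350 + 30\right) = 483 \cdot 380 = 183540$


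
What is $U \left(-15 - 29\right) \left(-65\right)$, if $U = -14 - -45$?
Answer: $88660$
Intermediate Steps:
$U = 31$ ($U = -14 + 45 = 31$)
$U \left(-15 - 29\right) \left(-65\right) = 31 \left(-15 - 29\right) \left(-65\right) = 31 \left(-44\right) \left(-65\right) = \left(-1364\right) \left(-65\right) = 88660$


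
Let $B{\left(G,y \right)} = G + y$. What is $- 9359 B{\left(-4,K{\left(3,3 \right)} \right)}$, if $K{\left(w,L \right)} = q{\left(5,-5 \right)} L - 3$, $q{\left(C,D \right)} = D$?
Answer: $205898$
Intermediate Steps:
$K{\left(w,L \right)} = -3 - 5 L$ ($K{\left(w,L \right)} = - 5 L - 3 = -3 - 5 L$)
$- 9359 B{\left(-4,K{\left(3,3 \right)} \right)} = - 9359 \left(-4 - 18\right) = \left(-9359\right) \left(-22\right) = 205898$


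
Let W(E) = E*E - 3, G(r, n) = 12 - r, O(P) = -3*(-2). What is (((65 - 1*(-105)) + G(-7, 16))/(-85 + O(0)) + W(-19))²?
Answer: 789216649/6241 ≈ 1.2646e+5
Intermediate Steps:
O(P) = 6
W(E) = -3 + E² (W(E) = E² - 3 = -3 + E²)
(((65 - 1*(-105)) + G(-7, 16))/(-85 + O(0)) + W(-19))² = (((65 - 1*(-105)) + (12 - 1*(-7)))/(-85 + 6) + (-3 + (-19)²))² = (((65 + 105) + (12 + 7))/(-79) + (-3 + 361))² = ((170 + 19)*(-1/79) + 358)² = (189*(-1/79) + 358)² = (-189/79 + 358)² = (28093/79)² = 789216649/6241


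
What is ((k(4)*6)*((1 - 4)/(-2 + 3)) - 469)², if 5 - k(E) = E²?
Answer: 73441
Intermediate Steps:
k(E) = 5 - E²
((k(4)*6)*((1 - 4)/(-2 + 3)) - 469)² = (((5 - 1*4²)*6)*((1 - 4)/(-2 + 3)) - 469)² = (((5 - 1*16)*6)*(-3/1) - 469)² = (((5 - 16)*6)*(-3*1) - 469)² = (-11*6*(-3) - 469)² = (-66*(-3) - 469)² = (198 - 469)² = (-271)² = 73441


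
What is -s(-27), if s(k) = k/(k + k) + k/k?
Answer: -3/2 ≈ -1.5000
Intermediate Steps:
s(k) = 3/2 (s(k) = k/((2*k)) + 1 = k*(1/(2*k)) + 1 = ½ + 1 = 3/2)
-s(-27) = -1*3/2 = -3/2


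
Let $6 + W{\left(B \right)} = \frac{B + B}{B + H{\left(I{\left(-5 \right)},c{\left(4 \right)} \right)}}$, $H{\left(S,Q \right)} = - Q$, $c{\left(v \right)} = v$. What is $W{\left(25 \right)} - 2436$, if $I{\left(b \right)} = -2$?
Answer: $- \frac{51232}{21} \approx -2439.6$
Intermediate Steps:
$W{\left(B \right)} = -6 + \frac{2 B}{-4 + B}$ ($W{\left(B \right)} = -6 + \frac{B + B}{B - 4} = -6 + \frac{2 B}{B - 4} = -6 + \frac{2 B}{-4 + B}$)
$W{\left(25 \right)} - 2436 = \frac{4 \left(6 - 25\right)}{-4 + 25} - 2436 = \frac{4 \left(6 - 25\right)}{21} - 2436 = 4 \cdot \frac{1}{21} \left(-19\right) - 2436 = - \frac{76}{21} - 2436 = - \frac{51232}{21}$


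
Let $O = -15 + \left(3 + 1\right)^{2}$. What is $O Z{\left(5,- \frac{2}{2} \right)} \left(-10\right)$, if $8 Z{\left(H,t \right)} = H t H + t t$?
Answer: $30$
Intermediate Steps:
$O = 1$ ($O = -15 + 4^{2} = -15 + 16 = 1$)
$Z{\left(H,t \right)} = \frac{t^{2}}{8} + \frac{t H^{2}}{8}$ ($Z{\left(H,t \right)} = \frac{H t H + t t}{8} = \frac{t H^{2} + t^{2}}{8} = \frac{t^{2} + t H^{2}}{8} = \frac{t^{2}}{8} + \frac{t H^{2}}{8}$)
$O Z{\left(5,- \frac{2}{2} \right)} \left(-10\right) = 1 \frac{- \frac{2}{2} \left(- \frac{2}{2} + 5^{2}\right)}{8} \left(-10\right) = 1 \frac{\left(-2\right) \frac{1}{2} \left(\left(-2\right) \frac{1}{2} + 25\right)}{8} \left(-10\right) = 1 \cdot \frac{1}{8} \left(-1\right) \left(-1 + 25\right) \left(-10\right) = 1 \cdot \frac{1}{8} \left(-1\right) 24 \left(-10\right) = 1 \left(-3\right) \left(-10\right) = \left(-3\right) \left(-10\right) = 30$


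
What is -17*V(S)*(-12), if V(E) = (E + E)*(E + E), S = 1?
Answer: 816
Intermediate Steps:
V(E) = 4*E² (V(E) = (2*E)*(2*E) = 4*E²)
-17*V(S)*(-12) = -68*1²*(-12) = -68*(-12) = 816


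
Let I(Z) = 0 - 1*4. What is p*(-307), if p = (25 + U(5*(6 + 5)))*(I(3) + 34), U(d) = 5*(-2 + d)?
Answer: -2670900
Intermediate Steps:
I(Z) = -4 (I(Z) = 0 - 4 = -4)
U(d) = -10 + 5*d
p = 8700 (p = (25 + (-10 + 5*(5*(6 + 5))))*(-4 + 34) = (25 + (-10 + 5*(5*11)))*30 = (25 + (-10 + 5*55))*30 = (25 + (-10 + 275))*30 = (25 + 265)*30 = 290*30 = 8700)
p*(-307) = 8700*(-307) = -2670900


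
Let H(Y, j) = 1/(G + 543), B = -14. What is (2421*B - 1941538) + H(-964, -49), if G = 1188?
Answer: -3419472791/1731 ≈ -1.9754e+6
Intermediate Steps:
H(Y, j) = 1/1731 (H(Y, j) = 1/(1188 + 543) = 1/1731)
(2421*B - 1941538) + H(-964, -49) = (2421*(-14) - 1941538) + 1/1731 = (-33894 - 1941538) + 1/1731 = -1975432 + 1/1731 = -3419472791/1731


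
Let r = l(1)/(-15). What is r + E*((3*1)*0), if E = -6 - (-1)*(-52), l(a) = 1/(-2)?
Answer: 1/30 ≈ 0.033333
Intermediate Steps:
l(a) = -½
r = 1/30 (r = -½/(-15) = -½*(-1/15) = 1/30 ≈ 0.033333)
E = -58 (E = -6 - 1*52 = -6 - 52 = -58)
r + E*((3*1)*0) = 1/30 - 58*3*1*0 = 1/30 - 174*0 = 1/30 - 58*0 = 1/30 + 0 = 1/30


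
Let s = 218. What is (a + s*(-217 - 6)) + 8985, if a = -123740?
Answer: -163369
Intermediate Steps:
(a + s*(-217 - 6)) + 8985 = (-123740 + 218*(-217 - 6)) + 8985 = (-123740 + 218*(-223)) + 8985 = (-123740 - 48614) + 8985 = -172354 + 8985 = -163369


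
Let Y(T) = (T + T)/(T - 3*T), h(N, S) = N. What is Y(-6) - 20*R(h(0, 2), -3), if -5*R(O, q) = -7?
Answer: -29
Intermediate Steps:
R(O, q) = 7/5 (R(O, q) = -1/5*(-7) = 7/5)
Y(T) = -1 (Y(T) = (2*T)/((-2*T)) = (2*T)*(-1/(2*T)) = -1)
Y(-6) - 20*R(h(0, 2), -3) = -1 - 20*7/5 = -1 - 28 = -29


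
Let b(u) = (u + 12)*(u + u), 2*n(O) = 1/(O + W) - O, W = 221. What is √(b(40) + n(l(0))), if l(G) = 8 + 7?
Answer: √231277758/236 ≈ 64.440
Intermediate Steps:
l(G) = 15
n(O) = 1/(2*(221 + O)) - O/2 (n(O) = (1/(O + 221) - O)/2 = (1/(221 + O) - O)/2 = 1/(2*(221 + O)) - O/2)
b(u) = 2*u*(12 + u) (b(u) = (12 + u)*(2*u) = 2*u*(12 + u))
√(b(40) + n(l(0))) = √(2*40*(12 + 40) + (1 - 1*15² - 221*15)/(2*(221 + 15))) = √(2*40*52 + (½)*(1 - 1*225 - 3315)/236) = √(4160 + (½)*(1/236)*(1 - 225 - 3315)) = √(4160 + (½)*(1/236)*(-3539)) = √(4160 - 3539/472) = √(1959981/472) = √231277758/236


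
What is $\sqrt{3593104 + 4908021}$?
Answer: $5 \sqrt{340045} \approx 2915.7$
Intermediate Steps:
$\sqrt{3593104 + 4908021} = \sqrt{8501125} = 5 \sqrt{340045}$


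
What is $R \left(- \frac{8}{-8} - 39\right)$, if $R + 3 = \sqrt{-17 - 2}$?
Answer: $114 - 38 i \sqrt{19} \approx 114.0 - 165.64 i$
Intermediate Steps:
$R = -3 + i \sqrt{19}$ ($R = -3 + \sqrt{-17 - 2} = -3 + \sqrt{-19} = -3 + i \sqrt{19} \approx -3.0 + 4.3589 i$)
$R \left(- \frac{8}{-8} - 39\right) = \left(-3 + i \sqrt{19}\right) \left(- \frac{8}{-8} - 39\right) = \left(-3 + i \sqrt{19}\right) \left(\left(-8\right) \left(- \frac{1}{8}\right) - 39\right) = \left(-3 + i \sqrt{19}\right) \left(1 - 39\right) = \left(-3 + i \sqrt{19}\right) \left(-38\right) = 114 - 38 i \sqrt{19}$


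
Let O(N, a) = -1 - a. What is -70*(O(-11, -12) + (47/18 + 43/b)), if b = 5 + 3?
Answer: -47845/36 ≈ -1329.0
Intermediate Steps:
b = 8
-70*(O(-11, -12) + (47/18 + 43/b)) = -70*((-1 - 1*(-12)) + (47/18 + 43/8)) = -70*((-1 + 12) + (47*(1/18) + 43*(⅛))) = -70*(11 + (47/18 + 43/8)) = -70*(11 + 575/72) = -70*1367/72 = -47845/36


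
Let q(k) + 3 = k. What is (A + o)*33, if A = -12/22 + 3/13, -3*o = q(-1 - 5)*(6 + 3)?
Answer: 11448/13 ≈ 880.62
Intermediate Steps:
q(k) = -3 + k
o = 27 (o = -(-3 + (-1 - 5))*(6 + 3)/3 = -(-3 - 6)*9/3 = -(-3)*9 = -⅓*(-81) = 27)
A = -45/143 (A = -12*1/22 + 3*(1/13) = -6/11 + 3/13 = -45/143 ≈ -0.31469)
(A + o)*33 = (-45/143 + 27)*33 = (3816/143)*33 = 11448/13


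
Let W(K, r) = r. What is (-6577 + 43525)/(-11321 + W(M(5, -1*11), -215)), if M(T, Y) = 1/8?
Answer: -9237/2884 ≈ -3.2028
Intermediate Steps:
M(T, Y) = ⅛
(-6577 + 43525)/(-11321 + W(M(5, -1*11), -215)) = (-6577 + 43525)/(-11321 - 215) = 36948/(-11536) = 36948*(-1/11536) = -9237/2884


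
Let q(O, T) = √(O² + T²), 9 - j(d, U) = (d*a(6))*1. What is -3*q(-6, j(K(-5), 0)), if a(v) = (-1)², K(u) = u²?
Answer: -6*√73 ≈ -51.264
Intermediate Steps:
a(v) = 1
j(d, U) = 9 - d (j(d, U) = 9 - d*1 = 9 - d)
-3*q(-6, j(K(-5), 0)) = -3*√((-6)² + (9 - 1*(-5)²)²) = -3*√(36 + (9 - 1*25)²) = -3*√(36 + (9 - 25)²) = -3*√(36 + (-16)²) = -3*√(36 + 256) = -6*√73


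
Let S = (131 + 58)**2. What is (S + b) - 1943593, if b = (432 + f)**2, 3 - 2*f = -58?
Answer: -6775863/4 ≈ -1.6940e+6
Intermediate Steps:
f = 61/2 (f = 3/2 - 1/2*(-58) = 3/2 + 29 = 61/2 ≈ 30.500)
S = 35721 (S = 189**2 = 35721)
b = 855625/4 (b = (432 + 61/2)**2 = (925/2)**2 = 855625/4 ≈ 2.1391e+5)
(S + b) - 1943593 = (35721 + 855625/4) - 1943593 = 998509/4 - 1943593 = -6775863/4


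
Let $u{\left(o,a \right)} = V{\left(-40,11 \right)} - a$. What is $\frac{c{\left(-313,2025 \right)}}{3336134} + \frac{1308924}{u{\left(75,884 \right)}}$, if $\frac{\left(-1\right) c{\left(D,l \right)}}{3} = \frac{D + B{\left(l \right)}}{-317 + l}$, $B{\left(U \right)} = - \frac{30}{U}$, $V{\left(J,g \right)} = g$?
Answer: $- \frac{37292009638729711}{24872280146280} \approx -1499.3$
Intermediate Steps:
$c{\left(D,l \right)} = - \frac{3 \left(D - \frac{30}{l}\right)}{-317 + l}$ ($c{\left(D,l \right)} = - 3 \frac{D - \frac{30}{l}}{-317 + l} = - \frac{3 \left(D - \frac{30}{l}\right)}{-317 + l}$)
$u{\left(o,a \right)} = 11 - a$
$\frac{c{\left(-313,2025 \right)}}{3336134} + \frac{1308924}{u{\left(75,884 \right)}} = \frac{3 \cdot \frac{1}{2025} \frac{1}{-317 + 2025} \left(30 - \left(-313\right) 2025\right)}{3336134} + \frac{1308924}{11 - 884} = 3 \cdot \frac{1}{2025} \cdot \frac{1}{1708} \left(30 + 633825\right) \frac{1}{3336134} + \frac{1308924}{11 - 884} = 3 \cdot \frac{1}{2025} \cdot \frac{1}{1708} \cdot 633855 \cdot \frac{1}{3336134} + \frac{1308924}{-873} = \frac{42257}{76860} \cdot \frac{1}{3336134} + 1308924 \left(- \frac{1}{873}\right) = \frac{42257}{256415259240} - \frac{145436}{97} = - \frac{37292009638729711}{24872280146280}$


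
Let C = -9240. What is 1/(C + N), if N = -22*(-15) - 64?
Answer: -1/8974 ≈ -0.00011143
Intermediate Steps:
N = 266 (N = 330 - 64 = 266)
1/(C + N) = 1/(-9240 + 266) = 1/(-8974) = -1/8974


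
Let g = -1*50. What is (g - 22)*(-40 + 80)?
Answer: -2880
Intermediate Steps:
g = -50
(g - 22)*(-40 + 80) = (-50 - 22)*(-40 + 80) = -72*40 = -2880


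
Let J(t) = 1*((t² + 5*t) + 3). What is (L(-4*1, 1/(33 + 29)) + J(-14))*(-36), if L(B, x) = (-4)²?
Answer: -5220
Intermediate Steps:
L(B, x) = 16
J(t) = 3 + t² + 5*t (J(t) = 1*(3 + t² + 5*t) = 3 + t² + 5*t)
(L(-4*1, 1/(33 + 29)) + J(-14))*(-36) = (16 + (3 + (-14)² + 5*(-14)))*(-36) = (16 + (3 + 196 - 70))*(-36) = (16 + 129)*(-36) = 145*(-36) = -5220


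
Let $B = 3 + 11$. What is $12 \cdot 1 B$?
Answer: $168$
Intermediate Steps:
$B = 14$
$12 \cdot 1 B = 12 \cdot 1 \cdot 14 = 12 \cdot 14 = 168$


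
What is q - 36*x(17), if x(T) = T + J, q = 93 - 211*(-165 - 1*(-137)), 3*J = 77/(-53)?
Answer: 286541/53 ≈ 5406.4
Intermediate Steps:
J = -77/159 (J = (77/(-53))/3 = (77*(-1/53))/3 = (⅓)*(-77/53) = -77/159 ≈ -0.48428)
q = 6001 (q = 93 - 211*(-165 + 137) = 93 - 211*(-28) = 93 + 5908 = 6001)
x(T) = -77/159 + T (x(T) = T - 77/159 = -77/159 + T)
q - 36*x(17) = 6001 - 36*(-77/159 + 17) = 6001 - 36*2626/159 = 6001 - 31512/53 = 286541/53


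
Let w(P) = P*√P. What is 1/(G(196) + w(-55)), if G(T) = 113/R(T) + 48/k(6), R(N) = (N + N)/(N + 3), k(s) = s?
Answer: 10044216/26222386129 + 8451520*I*√55/26222386129 ≈ 0.00038304 + 0.0023903*I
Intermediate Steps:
R(N) = 2*N/(3 + N) (R(N) = (2*N)/(3 + N) = 2*N/(3 + N))
w(P) = P^(3/2)
G(T) = 8 + 113*(3 + T)/(2*T) (G(T) = 113/((2*T/(3 + T))) + 48/6 = 113*((3 + T)/(2*T)) + 48*(⅙) = 113*(3 + T)/(2*T) + 8 = 8 + 113*(3 + T)/(2*T))
1/(G(196) + w(-55)) = 1/((3/2)*(113 + 43*196)/196 + (-55)^(3/2)) = 1/((3/2)*(1/196)*(113 + 8428) - 55*I*√55) = 1/((3/2)*(1/196)*8541 - 55*I*√55) = 1/(25623/392 - 55*I*√55)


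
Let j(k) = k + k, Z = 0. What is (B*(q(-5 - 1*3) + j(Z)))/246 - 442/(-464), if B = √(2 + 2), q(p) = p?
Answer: 25327/28536 ≈ 0.88755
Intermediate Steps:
B = 2 (B = √4 = 2)
j(k) = 2*k
(B*(q(-5 - 1*3) + j(Z)))/246 - 442/(-464) = (2*((-5 - 1*3) + 2*0))/246 - 442/(-464) = (2*((-5 - 3) + 0))*(1/246) - 442*(-1/464) = (2*(-8 + 0))*(1/246) + 221/232 = (2*(-8))*(1/246) + 221/232 = -16*1/246 + 221/232 = -8/123 + 221/232 = 25327/28536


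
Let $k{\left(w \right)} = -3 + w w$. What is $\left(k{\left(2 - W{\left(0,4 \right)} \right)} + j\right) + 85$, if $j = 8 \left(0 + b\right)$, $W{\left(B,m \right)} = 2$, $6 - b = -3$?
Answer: $154$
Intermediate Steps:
$b = 9$ ($b = 6 - -3 = 6 + 3 = 9$)
$j = 72$ ($j = 8 \left(0 + 9\right) = 8 \cdot 9 = 72$)
$k{\left(w \right)} = -3 + w^{2}$
$\left(k{\left(2 - W{\left(0,4 \right)} \right)} + j\right) + 85 = \left(\left(-3 + \left(2 - 2\right)^{2}\right) + 72\right) + 85 = \left(\left(-3 + 0^{2}\right) + 72\right) + 85 = \left(\left(-3 + 0\right) + 72\right) + 85 = \left(-3 + 72\right) + 85 = 69 + 85 = 154$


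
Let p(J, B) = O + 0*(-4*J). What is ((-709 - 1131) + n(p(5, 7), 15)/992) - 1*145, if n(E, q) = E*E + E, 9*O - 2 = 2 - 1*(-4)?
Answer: -19937323/10044 ≈ -1985.0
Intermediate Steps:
O = 8/9 (O = 2/9 + (2 - 1*(-4))/9 = 2/9 + (2 + 4)/9 = 2/9 + (⅑)*6 = 2/9 + ⅔ = 8/9 ≈ 0.88889)
p(J, B) = 8/9 (p(J, B) = 8/9 + 0*(-4*J) = 8/9 + 0 = 8/9)
n(E, q) = E + E² (n(E, q) = E² + E = E + E²)
((-709 - 1131) + n(p(5, 7), 15)/992) - 1*145 = ((-709 - 1131) + (8*(1 + 8/9)/9)/992) - 1*145 = (-1840 + ((8/9)*(17/9))*(1/992)) - 145 = (-1840 + (136/81)*(1/992)) - 145 = (-1840 + 17/10044) - 145 = -18480943/10044 - 145 = -19937323/10044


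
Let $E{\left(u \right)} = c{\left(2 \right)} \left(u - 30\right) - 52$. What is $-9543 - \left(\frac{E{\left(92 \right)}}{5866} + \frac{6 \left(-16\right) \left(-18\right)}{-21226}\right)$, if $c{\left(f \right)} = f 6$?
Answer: $- \frac{297054964433}{31127929} \approx -9543.0$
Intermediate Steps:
$c{\left(f \right)} = 6 f$
$E{\left(u \right)} = -412 + 12 u$ ($E{\left(u \right)} = 6 \cdot 2 \left(u - 30\right) - 52 = 12 \left(-30 + u\right) - 52 = \left(-360 + 12 u\right) - 52 = -412 + 12 u$)
$-9543 - \left(\frac{E{\left(92 \right)}}{5866} + \frac{6 \left(-16\right) \left(-18\right)}{-21226}\right) = -9543 - \left(\frac{-412 + 12 \cdot 92}{5866} + \frac{6 \left(-16\right) \left(-18\right)}{-21226}\right) = -9543 - \left(\left(-412 + 1104\right) \frac{1}{5866} + \left(-96\right) \left(-18\right) \left(- \frac{1}{21226}\right)\right) = -9543 - \left(692 \cdot \frac{1}{5866} + 1728 \left(- \frac{1}{21226}\right)\right) = -9543 - \left(\frac{346}{2933} - \frac{864}{10613}\right) = -9543 - \frac{1137986}{31127929} = - \frac{297054964433}{31127929}$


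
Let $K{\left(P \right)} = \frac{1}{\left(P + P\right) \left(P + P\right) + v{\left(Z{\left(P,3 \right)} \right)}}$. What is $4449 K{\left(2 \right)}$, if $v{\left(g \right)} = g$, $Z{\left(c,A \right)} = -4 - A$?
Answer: $\frac{1483}{3} \approx 494.33$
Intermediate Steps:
$K{\left(P \right)} = \frac{1}{-7 + 4 P^{2}}$ ($K{\left(P \right)} = \frac{1}{\left(P + P\right) \left(P + P\right) - 7} = \frac{1}{2 P 2 P - 7} = \frac{1}{4 P^{2} - 7} = \frac{1}{-7 + 4 P^{2}}$)
$4449 K{\left(2 \right)} = \frac{4449}{-7 + 4 \cdot 2^{2}} = \frac{4449}{-7 + 4 \cdot 4} = \frac{4449}{-7 + 16} = \frac{4449}{9} = 4449 \cdot \frac{1}{9} = \frac{1483}{3}$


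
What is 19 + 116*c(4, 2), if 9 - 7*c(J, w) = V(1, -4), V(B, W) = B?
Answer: 1061/7 ≈ 151.57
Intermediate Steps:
c(J, w) = 8/7 (c(J, w) = 9/7 - 1/7*1 = 9/7 - 1/7 = 8/7)
19 + 116*c(4, 2) = 19 + 116*(8/7) = 19 + 928/7 = 1061/7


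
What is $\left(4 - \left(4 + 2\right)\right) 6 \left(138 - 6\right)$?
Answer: $-1584$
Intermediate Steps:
$\left(4 - \left(4 + 2\right)\right) 6 \left(138 - 6\right) = \left(4 - 6\right) 6 \cdot 132 = \left(-2\right) 6 \cdot 132 = \left(-12\right) 132 = -1584$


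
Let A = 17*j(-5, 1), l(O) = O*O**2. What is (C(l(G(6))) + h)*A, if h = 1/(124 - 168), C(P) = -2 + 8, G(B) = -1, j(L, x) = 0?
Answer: 0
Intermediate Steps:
l(O) = O**3
C(P) = 6
A = 0 (A = 17*0 = 0)
h = -1/44 (h = 1/(-44) = -1/44 ≈ -0.022727)
(C(l(G(6))) + h)*A = (6 - 1/44)*0 = (263/44)*0 = 0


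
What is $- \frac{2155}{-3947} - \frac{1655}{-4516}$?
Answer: $\frac{16264265}{17824652} \approx 0.91246$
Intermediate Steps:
$- \frac{2155}{-3947} - \frac{1655}{-4516} = \left(-2155\right) \left(- \frac{1}{3947}\right) - - \frac{1655}{4516} = \frac{2155}{3947} + \frac{1655}{4516} = \frac{16264265}{17824652}$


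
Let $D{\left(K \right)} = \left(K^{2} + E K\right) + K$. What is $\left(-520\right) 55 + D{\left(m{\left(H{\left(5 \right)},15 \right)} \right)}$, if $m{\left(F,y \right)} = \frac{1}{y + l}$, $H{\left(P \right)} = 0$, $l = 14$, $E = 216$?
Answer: $- \frac{24046306}{841} \approx -28593.0$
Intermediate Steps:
$m{\left(F,y \right)} = \frac{1}{14 + y}$ ($m{\left(F,y \right)} = \frac{1}{y + 14} = \frac{1}{14 + y}$)
$D{\left(K \right)} = K^{2} + 217 K$ ($D{\left(K \right)} = \left(K^{2} + 216 K\right) + K = K^{2} + 217 K$)
$\left(-520\right) 55 + D{\left(m{\left(H{\left(5 \right)},15 \right)} \right)} = \left(-520\right) 55 + \frac{217 + \frac{1}{14 + 15}}{14 + 15} = -28600 + \frac{217 + \frac{1}{29}}{29} = -28600 + \frac{1}{29} \cdot \frac{6294}{29} = -28600 + \frac{6294}{841} = - \frac{24046306}{841}$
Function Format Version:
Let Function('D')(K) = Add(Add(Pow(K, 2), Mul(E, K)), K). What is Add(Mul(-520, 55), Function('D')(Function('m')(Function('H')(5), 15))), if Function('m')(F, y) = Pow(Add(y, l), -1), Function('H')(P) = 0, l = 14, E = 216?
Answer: Rational(-24046306, 841) ≈ -28593.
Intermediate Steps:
Function('m')(F, y) = Pow(Add(14, y), -1) (Function('m')(F, y) = Pow(Add(y, 14), -1) = Pow(Add(14, y), -1))
Function('D')(K) = Add(Pow(K, 2), Mul(217, K)) (Function('D')(K) = Add(Add(Pow(K, 2), Mul(216, K)), K) = Add(Pow(K, 2), Mul(217, K)))
Add(Mul(-520, 55), Function('D')(Function('m')(Function('H')(5), 15))) = Add(Mul(-520, 55), Mul(Pow(Add(14, 15), -1), Add(217, Pow(Add(14, 15), -1)))) = Add(-28600, Mul(Pow(29, -1), Add(217, Pow(29, -1)))) = Add(-28600, Mul(Rational(1, 29), Add(217, Rational(1, 29)))) = Add(-28600, Mul(Rational(1, 29), Rational(6294, 29))) = Add(-28600, Rational(6294, 841)) = Rational(-24046306, 841)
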